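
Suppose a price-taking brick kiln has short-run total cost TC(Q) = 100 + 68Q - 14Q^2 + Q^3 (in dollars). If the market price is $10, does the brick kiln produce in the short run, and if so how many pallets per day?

Shut down

Strip out fixed cost: VC = 68Q - 14Q^2 + Q^3. Then AVC = 68 - 14Q + Q^2 and MC = 68 - 28Q + 3Q^2.
AVC hits its minimum where MC = AVC, at Q = 7, giving min AVC = 68 - 14·7 + 7^2 = $19.
Since P = $10 < min AVC = $19, price fails to cover variable cost at any output.
The firm minimizes its loss by shutting down and losing only its fixed cost of $100.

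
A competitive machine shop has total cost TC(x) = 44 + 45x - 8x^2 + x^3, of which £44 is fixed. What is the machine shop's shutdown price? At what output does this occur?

The firm shuts down when price falls below the minimum of average variable cost. AVC = VC/x = 45 - 8x + x^2.
At the minimum of AVC, MC = AVC. MC = 45 - 16x + 3x^2; setting MC = AVC gives 2x^2 - 8x = 0, so x = 4. min AVC = 29.
So the shutdown price is £29.

£29 per unit, at x = 4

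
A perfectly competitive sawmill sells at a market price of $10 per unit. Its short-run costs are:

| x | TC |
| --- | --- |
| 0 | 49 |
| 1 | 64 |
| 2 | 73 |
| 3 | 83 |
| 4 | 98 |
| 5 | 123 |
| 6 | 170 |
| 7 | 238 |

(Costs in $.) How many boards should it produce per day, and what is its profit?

Profit at each row (π = 10x − TC): x=0: -49; x=1: -54; x=2: -53; x=3: -53; x=4: -58; x=5: -73; x=6: -110; x=7: -168.
Profit is highest at x = 0. Equivalently, the lowest AVC in the table is 34/3 ≈ $11.33 at x = 3, and P = $10 falls below it — price never covers variable cost, so the firm shuts down and loses only its fixed cost.

x = 0 (shut down); profit = -$49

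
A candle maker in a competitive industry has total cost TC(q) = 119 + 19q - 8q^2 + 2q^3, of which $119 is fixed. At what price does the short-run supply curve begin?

The firm shuts down when price falls below the minimum of average variable cost. AVC = VC/q = 19 - 8q + 2q^2.
dAVC/dq = -8 + 4q = 0 gives q = 2. min AVC = 19 - 8·2 + 2·2^2 = 11.
For P < $11 the firm produces nothing.

$11 per unit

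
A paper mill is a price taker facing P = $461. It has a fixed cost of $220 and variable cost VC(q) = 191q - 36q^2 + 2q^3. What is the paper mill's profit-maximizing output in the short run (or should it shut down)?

Strip out fixed cost: VC = 191q - 36q^2 + 2q^3. Then AVC = 191 - 36q + 2q^2 and MC = 191 - 72q + 6q^2.
AVC is minimized where dAVC/dq = -36 + 4q = 0, at q = 9; min AVC = 191 - 36·9 + 2·9^2 = $29.
Since P = $461 ≥ min AVC = $29, price covers variable cost and the firm should produce.
Set P = MC: 461 = 191 - 72q + 6q^2 → -270 - 72q + 6q^2 = 0. The roots are q = -3 and q = 15; the profit-maximizing output is on the rising part of MC, so q* = 15.
Check: AVC at q = 15 is $101 ≤ P, so revenue covers variable cost.
Profit = P·q − TC = 461·15 − 1735 = $5180.

Produce at q = 15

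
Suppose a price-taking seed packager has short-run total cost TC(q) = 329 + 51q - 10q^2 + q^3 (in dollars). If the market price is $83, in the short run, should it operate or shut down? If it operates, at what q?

Produce at q = 8

Variable cost is VC = 51q - 10q^2 + q^3, so AVC = VC/q = 51 - 10q + q^2 and MC = dTC/dq = 51 - 20q + 3q^2.
AVC is minimized where dAVC/dq = -10 + 2q = 0, at q = 5; min AVC = 51 - 10·5 + 5^2 = $26.
Because $83 ≥ $26, revenue can cover variable cost; the firm operates.
Set P = MC: 83 = 51 - 20q + 3q^2 → -32 - 20q + 3q^2 = 0. The roots are q = -4/3 and q = 8; the profit-maximizing output is on the rising part of MC, so q* = 8.
Check: AVC at q = 8 is $35 ≤ P, so revenue covers variable cost.
Profit = P·q − TC = 83·8 − 609 = $55.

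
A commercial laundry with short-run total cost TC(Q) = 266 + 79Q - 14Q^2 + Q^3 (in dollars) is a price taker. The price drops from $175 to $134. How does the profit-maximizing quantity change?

AVC = 79 - 14Q + Q^2, minimized at Q = 7 where min AVC = $30. MC = 79 - 28Q + 3Q^2.
At P = $175 ≥ min AVC, set P = MC on the rising branch: Q = 12.
At P = $134 ≥ min AVC, set P = MC: Q = 11. The firm stays open but cuts output.

Output falls from 12 to 11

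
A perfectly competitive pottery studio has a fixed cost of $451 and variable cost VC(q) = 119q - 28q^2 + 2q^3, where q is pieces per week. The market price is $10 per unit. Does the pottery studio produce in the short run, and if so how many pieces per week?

Shut down

Strip out fixed cost: VC = 119q - 28q^2 + 2q^3. Then AVC = 119 - 28q + 2q^2 and MC = 119 - 56q + 6q^2.
AVC hits its minimum where MC = AVC, at q = 7, giving min AVC = 119 - 28·7 + 2·7^2 = $21.
Since P = $10 < min AVC = $21, price fails to cover variable cost at any output.
The firm minimizes its loss by shutting down and losing only its fixed cost of $451.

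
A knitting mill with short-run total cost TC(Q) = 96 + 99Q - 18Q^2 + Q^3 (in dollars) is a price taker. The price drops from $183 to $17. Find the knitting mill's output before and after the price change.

Output falls from 14 to 0 (the firm shuts down)

MC = 99 - 36Q + 3Q^2; the shutdown threshold is min AVC = $18 (at Q = 9).
With P = $183 above the shutdown price, P = MC gives Q = 14.
At P = $17 < min AVC = $18, price no longer covers variable cost at any output, so the firm shuts down: Q = 0.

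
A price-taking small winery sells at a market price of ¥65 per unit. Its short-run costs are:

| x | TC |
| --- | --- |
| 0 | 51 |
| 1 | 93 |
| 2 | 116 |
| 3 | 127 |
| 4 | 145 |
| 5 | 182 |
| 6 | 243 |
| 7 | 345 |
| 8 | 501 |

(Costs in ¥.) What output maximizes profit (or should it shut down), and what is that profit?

x = 6; profit = ¥147

Profit at each row (π = 65x − TC): x=0: -51; x=1: -28; x=2: 14; x=3: 68; x=4: 115; x=5: 143; x=6: 147; x=7: 110; x=8: 19.
Profit is maximized at x = 6. AVC there is 192/6 = ¥32 ≤ P, so producing beats shutting down (which would give -¥51).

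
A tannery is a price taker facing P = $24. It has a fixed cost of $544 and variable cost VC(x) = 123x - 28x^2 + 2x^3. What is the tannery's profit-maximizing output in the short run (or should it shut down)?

Shut down

Strip out fixed cost: VC = 123x - 28x^2 + 2x^3. Then AVC = 123 - 28x + 2x^2 and MC = 123 - 56x + 6x^2.
AVC hits its minimum where MC = AVC, at x = 7, giving min AVC = 123 - 28·7 + 2·7^2 = $25.
Since P = $24 < min AVC = $25, price fails to cover variable cost at any output.
The firm minimizes its loss by shutting down and losing only its fixed cost of $544.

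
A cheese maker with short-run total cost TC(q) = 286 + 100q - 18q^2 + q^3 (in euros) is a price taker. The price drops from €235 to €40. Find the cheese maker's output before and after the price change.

AVC = 100 - 18q + q^2, minimized at q = 9 where min AVC = €19. MC = 100 - 36q + 3q^2.
With P = €235 above the shutdown price, P = MC gives q = 15.
At P = €40 ≥ min AVC, set P = MC: q = 10. The firm stays open but cuts output.

Output falls from 15 to 10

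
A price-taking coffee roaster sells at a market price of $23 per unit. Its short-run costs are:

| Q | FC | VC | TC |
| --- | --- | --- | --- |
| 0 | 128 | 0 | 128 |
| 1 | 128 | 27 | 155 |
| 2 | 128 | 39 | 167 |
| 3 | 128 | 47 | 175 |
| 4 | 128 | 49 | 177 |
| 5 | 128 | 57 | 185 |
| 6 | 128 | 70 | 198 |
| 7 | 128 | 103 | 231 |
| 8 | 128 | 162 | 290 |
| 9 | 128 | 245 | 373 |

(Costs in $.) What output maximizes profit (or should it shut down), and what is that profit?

Compute π = P·Q − TC at each output: Q=0: -128; Q=1: -132; Q=2: -121; Q=3: -106; Q=4: -85; Q=5: -70; Q=6: -60; Q=7: -70; Q=8: -106; Q=9: -166.
Profit is maximized at Q = 6. AVC there is 70/6 = $11.67 ≤ P, so producing beats shutting down (which would give -$128).

Q = 6; profit = -$60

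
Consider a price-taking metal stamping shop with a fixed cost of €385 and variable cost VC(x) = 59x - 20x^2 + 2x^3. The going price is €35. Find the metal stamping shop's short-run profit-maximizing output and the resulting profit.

Profit = -€241 at x = 6

AVC = 59 - 20x + 2x^2; min AVC = €9 at x = 5. Since P = €35 ≥ min AVC, the firm produces.
With MC = 59 - 40x + 6x^2, P = MC on the upward-sloping part at x* = 6.
TR = 35·6 = 210. TC = 385 + 66 = 451. Profit = 210 − 451 = -€241.
That loss of €241 beats the €385 the firm would lose by shutting down; producing recovers €144 of fixed cost.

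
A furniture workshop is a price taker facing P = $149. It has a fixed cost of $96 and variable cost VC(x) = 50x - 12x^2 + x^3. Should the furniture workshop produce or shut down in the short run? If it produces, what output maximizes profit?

From TC, MC = TC'(x) = 50 - 24x + 3x^2 and AVC = VC/x = 50 - 12x + x^2.
AVC is minimized where dAVC/dx = -12 + 2x = 0, at x = 6; min AVC = 50 - 12·6 + 6^2 = $14.
Because $149 ≥ $14, revenue can cover variable cost; the firm operates.
Solving P = MC: -99 - 24x + 3x^2 = 0 ⇒ x = -3 or 11. On the upward-sloping branch, x* = 11.
Check: AVC at x = 11 is $39 ≤ P, so revenue covers variable cost.
Profit = P·x − TC = 149·11 − 525 = $1114.

Produce at x = 11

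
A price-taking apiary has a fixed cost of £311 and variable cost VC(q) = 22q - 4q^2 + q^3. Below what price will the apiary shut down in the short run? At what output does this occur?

£18 per unit, at q = 2

Short-run supply begins at min AVC. From VC = 22q - 4q^2 + q^3, AVC = 22 - 4q + q^2.
dAVC/dq = -4 + 2q = 0 gives q = 2. min AVC = 22 - 4·2 + 2^2 = 18.
So the shutdown price is £18.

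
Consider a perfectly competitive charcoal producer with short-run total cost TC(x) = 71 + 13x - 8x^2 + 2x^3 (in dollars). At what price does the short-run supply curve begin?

The firm shuts down when price falls below the minimum of average variable cost. AVC = VC/x = 13 - 8x + 2x^2.
dAVC/dx = -8 + 4x = 0 gives x = 2. min AVC = 13 - 8·2 + 2·2^2 = 5.
The firm shuts down for any P below $5.

$5 per unit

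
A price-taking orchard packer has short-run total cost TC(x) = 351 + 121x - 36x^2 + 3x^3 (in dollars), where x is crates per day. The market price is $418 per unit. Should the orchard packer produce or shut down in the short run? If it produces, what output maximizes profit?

Produce at x = 11

Strip out fixed cost: VC = 121x - 36x^2 + 3x^3. Then AVC = 121 - 36x + 3x^2 and MC = 121 - 72x + 9x^2.
The AVC parabola has its vertex at x = 36/6 = 6, where AVC = 121 - 36·6 + 3·6^2 = $13.
P = $418 exceeds min AVC = $13, so the firm stays open.
Set P = MC: 418 = 121 - 72x + 9x^2 → -297 - 72x + 9x^2 = 0. The roots are x = -3 and x = 11; the profit-maximizing output is on the rising part of MC, so x* = 11.
Check: AVC at x = 11 is $88 ≤ P, so revenue covers variable cost.
Profit = P·x − TC = 418·11 − 1319 = $3279.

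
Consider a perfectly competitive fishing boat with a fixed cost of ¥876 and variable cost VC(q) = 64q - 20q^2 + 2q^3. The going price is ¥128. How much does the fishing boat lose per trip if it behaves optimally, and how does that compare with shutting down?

AVC = 64 - 20q + 2q^2; min AVC = ¥14 at q = 5. Since P = ¥128 ≥ min AVC, the firm produces.
MC = 64 - 40q + 6q^2. Setting P = MC and taking the root on the rising branch gives q* = 8.
TR = 128·8 = 1024. TC = 876 + 256 = 1132. Profit = 1024 − 1132 = -¥108.
That loss of ¥108 beats the ¥876 the firm would lose by shutting down; producing recovers ¥768 of fixed cost.

Profit = -¥108 at q = 8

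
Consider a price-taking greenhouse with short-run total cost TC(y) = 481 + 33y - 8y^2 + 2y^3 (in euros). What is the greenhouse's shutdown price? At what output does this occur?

€25 per unit, at y = 2

The firm shuts down when price falls below the minimum of average variable cost. AVC = VC/y = 33 - 8y + 2y^2.
At the minimum of AVC, MC = AVC. MC = 33 - 16y + 6y^2; setting MC = AVC gives 4y^2 - 8y = 0, so y = 2. min AVC = 25.
For P < €25 the firm produces nothing.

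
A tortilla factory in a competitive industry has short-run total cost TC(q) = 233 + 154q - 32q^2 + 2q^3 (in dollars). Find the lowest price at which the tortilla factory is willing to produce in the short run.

Short-run supply begins at min AVC. From VC = 154q - 32q^2 + 2q^3, AVC = 154 - 32q + 2q^2.
dAVC/dq = -32 + 4q = 0 gives q = 8. min AVC = 154 - 32·8 + 2·8^2 = 26.
For P < $26 the firm produces nothing.

$26 per unit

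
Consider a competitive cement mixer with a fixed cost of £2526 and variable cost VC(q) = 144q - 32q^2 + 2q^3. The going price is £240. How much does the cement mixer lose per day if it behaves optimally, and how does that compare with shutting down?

AVC = 144 - 32q + 2q^2; min AVC = £16 at q = 8. Since P = £240 ≥ min AVC, the firm produces.
MC = 144 - 64q + 6q^2. Setting P = MC and taking the root on the rising branch gives q* = 12.
TR = 240·12 = 2880. TC = 2526 + 576 = 3102. Profit = 2880 − 3102 = -£222.
By producing, the firm covers all variable cost plus £2304 of fixed cost; shutting down would lose the full £2526.

Profit = -£222 at q = 12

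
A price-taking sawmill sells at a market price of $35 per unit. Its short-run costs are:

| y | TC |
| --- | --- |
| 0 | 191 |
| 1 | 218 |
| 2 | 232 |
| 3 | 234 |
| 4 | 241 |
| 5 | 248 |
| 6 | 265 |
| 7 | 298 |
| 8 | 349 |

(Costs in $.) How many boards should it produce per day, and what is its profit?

Profit at each row (π = 35y − TC): y=0: -191; y=1: -183; y=2: -162; y=3: -129; y=4: -101; y=5: -73; y=6: -55; y=7: -53; y=8: -69.
Profit is maximized at y = 7. AVC there is 107/7 = $15.29 ≤ P, so producing beats shutting down (which would give -$191).

y = 7; profit = -$53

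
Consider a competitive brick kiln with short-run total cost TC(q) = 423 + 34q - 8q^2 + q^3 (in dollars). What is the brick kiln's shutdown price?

The shutdown price is the minimum of AVC. VC = 34q - 8q^2 + q^3, so AVC = 34 - 8q + q^2.
dAVC/dq = -8 + 2q = 0 gives q = 4. min AVC = 34 - 8·4 + 4^2 = 18.
So the shutdown price is $18.

$18 per unit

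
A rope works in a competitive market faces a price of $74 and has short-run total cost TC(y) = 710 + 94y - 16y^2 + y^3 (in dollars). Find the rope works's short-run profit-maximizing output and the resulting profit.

AVC = 94 - 16y + y^2 has its minimum $30 at y = 8; price $74 clears that bar, so the firm operates.
MC = 94 - 32y + 3y^2. Setting P = MC and taking the root on the rising branch gives y* = 10.
TR = 74·10 = 740. TC = 710 + 340 = 1050. Profit = 740 − 1050 = -$310.
Shutting down would mean losing the fixed cost of $710, so operating at a loss of $310 is better by $400.

Profit = -$310 at y = 10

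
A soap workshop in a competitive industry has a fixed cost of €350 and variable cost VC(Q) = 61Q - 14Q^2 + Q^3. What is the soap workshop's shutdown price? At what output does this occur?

Short-run supply begins at min AVC. From VC = 61Q - 14Q^2 + Q^3, AVC = 61 - 14Q + Q^2.
At the minimum of AVC, MC = AVC. MC = 61 - 28Q + 3Q^2; setting MC = AVC gives 2Q^2 - 14Q = 0, so Q = 7. min AVC = 12.
The firm shuts down for any P below €12.

€12 per unit, at Q = 7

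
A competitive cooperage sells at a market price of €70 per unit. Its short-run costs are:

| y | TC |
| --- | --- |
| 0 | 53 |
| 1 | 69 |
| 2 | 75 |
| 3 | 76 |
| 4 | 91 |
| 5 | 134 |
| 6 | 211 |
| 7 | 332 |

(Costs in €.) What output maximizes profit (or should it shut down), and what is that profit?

y = 5; profit = €216

Profit at each row (π = 70y − TC): y=0: -53; y=1: 1; y=2: 65; y=3: 134; y=4: 189; y=5: 216; y=6: 209; y=7: 158.
Profit is maximized at y = 5. AVC there is 81/5 = €16.20 ≤ P, so producing beats shutting down (which would give -€53).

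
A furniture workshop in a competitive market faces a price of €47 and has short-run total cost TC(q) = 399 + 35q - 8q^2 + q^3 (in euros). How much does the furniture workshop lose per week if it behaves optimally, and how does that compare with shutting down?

Profit = -€255 at q = 6

AVC = 35 - 8q + q^2; min AVC = €19 at q = 4. Since P = €47 ≥ min AVC, the firm produces.
With MC = 35 - 16q + 3q^2, P = MC on the upward-sloping part at q* = 6.
TR = 47·6 = 282. TC = 399 + 138 = 537. Profit = 282 − 537 = -€255.
Shutting down would mean losing the fixed cost of €399, so operating at a loss of €255 is better by €144.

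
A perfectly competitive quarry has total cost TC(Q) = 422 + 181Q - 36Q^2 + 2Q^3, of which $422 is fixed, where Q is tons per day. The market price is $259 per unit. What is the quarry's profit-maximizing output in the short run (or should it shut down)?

Variable cost is VC = 181Q - 36Q^2 + 2Q^3, so AVC = VC/Q = 181 - 36Q + 2Q^2 and MC = dTC/dQ = 181 - 72Q + 6Q^2.
AVC is minimized where dAVC/dQ = -36 + 4Q = 0, at Q = 9; min AVC = 181 - 36·9 + 2·9^2 = $19.
P = $259 exceeds min AVC = $19, so the firm stays open.
Set P = MC: 259 = 181 - 72Q + 6Q^2 → -78 - 72Q + 6Q^2 = 0. The roots are Q = -1 and Q = 13; the profit-maximizing output is on the rising part of MC, so Q* = 13.
Check: AVC at Q = 13 is $51 ≤ P, so revenue covers variable cost.
Profit = P·Q − TC = 259·13 − 1085 = $2282.

Produce at Q = 13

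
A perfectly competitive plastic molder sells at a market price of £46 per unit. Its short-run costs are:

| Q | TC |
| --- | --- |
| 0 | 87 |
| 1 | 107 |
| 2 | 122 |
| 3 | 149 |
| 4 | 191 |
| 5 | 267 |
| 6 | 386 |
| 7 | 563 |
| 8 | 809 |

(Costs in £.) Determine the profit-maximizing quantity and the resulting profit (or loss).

Q = 4; profit = -£7

Tabulate TR − TC: Q=0: -87; Q=1: -61; Q=2: -30; Q=3: -11; Q=4: -7; Q=5: -37; Q=6: -110; Q=7: -241; Q=8: -441.
Profit is maximized at Q = 4. AVC there is 104/4 = £26 ≤ P, so producing beats shutting down (which would give -£87).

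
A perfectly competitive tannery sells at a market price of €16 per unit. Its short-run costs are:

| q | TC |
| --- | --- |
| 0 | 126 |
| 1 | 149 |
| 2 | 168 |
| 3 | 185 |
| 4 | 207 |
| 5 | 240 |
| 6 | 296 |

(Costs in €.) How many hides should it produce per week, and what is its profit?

Compute π = P·q − TC at each output: q=0: -126; q=1: -133; q=2: -136; q=3: -137; q=4: -143; q=5: -160; q=6: -200.
Profit is highest at q = 0. Equivalently, the lowest AVC in the table is 59/3 ≈ €19.67 at q = 3, and P = €16 falls below it — price never covers variable cost, so the firm shuts down and loses only its fixed cost.

q = 0 (shut down); profit = -€126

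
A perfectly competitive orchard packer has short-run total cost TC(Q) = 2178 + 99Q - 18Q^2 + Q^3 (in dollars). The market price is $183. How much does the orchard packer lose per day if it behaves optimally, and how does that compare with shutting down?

AVC = 99 - 18Q + Q^2 has its minimum $18 at Q = 9; price $183 clears that bar, so the firm operates.
With MC = 99 - 36Q + 3Q^2, P = MC on the upward-sloping part at Q* = 14.
TR = 183·14 = 2562. TC = 2178 + 602 = 2780. Profit = 2562 − 2780 = -$218.
Shutting down would mean losing the fixed cost of $2178, so operating at a loss of $218 is better by $1960.

Profit = -$218 at Q = 14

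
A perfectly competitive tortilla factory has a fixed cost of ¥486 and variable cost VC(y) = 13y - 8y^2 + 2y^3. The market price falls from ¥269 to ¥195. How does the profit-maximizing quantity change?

Output falls from 8 to 7

AVC = 13 - 8y + 2y^2, minimized at y = 2 where min AVC = ¥5. MC = 13 - 16y + 6y^2.
With P = ¥269 above the shutdown price, P = MC gives y = 8.
At P = ¥195 ≥ min AVC, set P = MC: y = 7. The firm stays open but cuts output.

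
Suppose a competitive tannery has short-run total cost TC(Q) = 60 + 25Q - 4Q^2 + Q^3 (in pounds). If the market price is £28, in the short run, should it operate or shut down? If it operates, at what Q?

Produce at Q = 3

Variable cost is VC = 25Q - 4Q^2 + Q^3, so AVC = VC/Q = 25 - 4Q + Q^2 and MC = dTC/dQ = 25 - 8Q + 3Q^2.
The AVC parabola has its vertex at Q = 4/2 = 2, where AVC = 25 - 4·2 + 2^2 = £21.
P = £28 exceeds min AVC = £21, so the firm stays open.
Set P = MC: 28 = 25 - 8Q + 3Q^2 → -3 - 8Q + 3Q^2 = 0. The roots are Q = -1/3 and Q = 3; the profit-maximizing output is on the rising part of MC, so Q* = 3.
Check: AVC at Q = 3 is £22 ≤ P, so revenue covers variable cost.
Profit = P·Q − TC = 28·3 − 126 = -£42, a loss, but smaller than the £60 fixed cost the firm would lose by shutting down.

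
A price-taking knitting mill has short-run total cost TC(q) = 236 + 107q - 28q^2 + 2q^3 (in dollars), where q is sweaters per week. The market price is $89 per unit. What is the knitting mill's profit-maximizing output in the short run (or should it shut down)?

Strip out fixed cost: VC = 107q - 28q^2 + 2q^3. Then AVC = 107 - 28q + 2q^2 and MC = 107 - 56q + 6q^2.
The AVC parabola has its vertex at q = 28/4 = 7, where AVC = 107 - 28·7 + 2·7^2 = $9.
Because $89 ≥ $9, revenue can cover variable cost; the firm operates.
Solving P = MC: 18 - 56q + 6q^2 = 0 ⇒ q = 1/3 or 9. On the upward-sloping branch, q* = 9.
Check: AVC at q = 9 is $17 ≤ P, so revenue covers variable cost.
Profit = P·q − TC = 89·9 − 389 = $412.

Produce at q = 9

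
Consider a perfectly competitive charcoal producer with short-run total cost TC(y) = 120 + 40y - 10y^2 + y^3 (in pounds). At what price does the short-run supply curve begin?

The firm shuts down when price falls below the minimum of average variable cost. AVC = VC/y = 40 - 10y + y^2.
At the minimum of AVC, MC = AVC. MC = 40 - 20y + 3y^2; setting MC = AVC gives 2y^2 - 10y = 0, so y = 5. min AVC = 15.
The firm shuts down for any P below £15.

£15 per unit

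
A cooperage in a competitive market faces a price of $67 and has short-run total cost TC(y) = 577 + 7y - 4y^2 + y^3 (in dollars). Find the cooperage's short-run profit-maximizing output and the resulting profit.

AVC = 7 - 4y + y^2; min AVC = $3 at y = 2. Since P = $67 ≥ min AVC, the firm produces.
With MC = 7 - 8y + 3y^2, P = MC on the upward-sloping part at y* = 6.
TR = 67·6 = 402. TC = 577 + 114 = 691. Profit = 402 − 691 = -$289.
Shutting down would mean losing the fixed cost of $577, so operating at a loss of $289 is better by $288.

Profit = -$289 at y = 6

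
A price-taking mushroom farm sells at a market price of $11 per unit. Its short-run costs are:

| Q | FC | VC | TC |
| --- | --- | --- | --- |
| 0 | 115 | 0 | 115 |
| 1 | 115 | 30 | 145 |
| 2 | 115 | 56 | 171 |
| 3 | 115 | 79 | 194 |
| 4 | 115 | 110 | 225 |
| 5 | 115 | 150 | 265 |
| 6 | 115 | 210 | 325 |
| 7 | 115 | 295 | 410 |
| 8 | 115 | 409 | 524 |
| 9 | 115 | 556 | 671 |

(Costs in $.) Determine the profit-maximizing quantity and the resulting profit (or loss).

Q = 0 (shut down); profit = -$115

Tabulate TR − TC: Q=0: -115; Q=1: -134; Q=2: -149; Q=3: -161; Q=4: -181; Q=5: -210; Q=6: -259; Q=7: -333; Q=8: -436; Q=9: -572.
Profit is highest at Q = 0. Equivalently, the lowest AVC in the table is 79/3 ≈ $26.33 at Q = 3, and P = $11 falls below it — price never covers variable cost, so the firm shuts down and loses only its fixed cost.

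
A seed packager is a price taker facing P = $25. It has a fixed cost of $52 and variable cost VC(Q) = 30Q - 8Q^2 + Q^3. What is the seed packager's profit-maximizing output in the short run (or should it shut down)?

Strip out fixed cost: VC = 30Q - 8Q^2 + Q^3. Then AVC = 30 - 8Q + Q^2 and MC = 30 - 16Q + 3Q^2.
AVC is minimized where dAVC/dQ = -8 + 2Q = 0, at Q = 4; min AVC = 30 - 8·4 + 4^2 = $14.
Because $25 ≥ $14, revenue can cover variable cost; the firm operates.
P = MC gives 5 - 16Q + 3Q^2 = 0, with roots 1/3 and 5. Take the larger (rising MC): Q* = 5.
Check: AVC at Q = 5 is $15 ≤ P, so revenue covers variable cost.
Profit = P·Q − TC = 25·5 − 127 = -$2, a loss, but smaller than the $52 fixed cost the firm would lose by shutting down.

Produce at Q = 5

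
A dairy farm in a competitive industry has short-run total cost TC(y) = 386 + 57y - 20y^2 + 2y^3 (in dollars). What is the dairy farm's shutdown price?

$7 per unit

Short-run supply begins at min AVC. From VC = 57y - 20y^2 + 2y^3, AVC = 57 - 20y + 2y^2.
dAVC/dy = -20 + 4y = 0 gives y = 5. min AVC = 57 - 20·5 + 2·5^2 = 7.
For P < $7 the firm produces nothing.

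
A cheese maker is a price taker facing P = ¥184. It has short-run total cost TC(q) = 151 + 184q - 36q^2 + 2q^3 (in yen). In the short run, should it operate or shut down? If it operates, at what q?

Strip out fixed cost: VC = 184q - 36q^2 + 2q^3. Then AVC = 184 - 36q + 2q^2 and MC = 184 - 72q + 6q^2.
AVC is minimized where dAVC/dq = -36 + 4q = 0, at q = 9; min AVC = 184 - 36·9 + 2·9^2 = ¥22.
Since P = ¥184 ≥ min AVC = ¥22, price covers variable cost and the firm should produce.
P = MC gives -72q + 6q^2 = 0, with roots 0 and 12. Take the larger (rising MC): q* = 12.
Check: AVC at q = 12 is ¥40 ≤ P, so revenue covers variable cost.
Profit = P·q − TC = 184·12 − 631 = ¥1577.

Produce at q = 12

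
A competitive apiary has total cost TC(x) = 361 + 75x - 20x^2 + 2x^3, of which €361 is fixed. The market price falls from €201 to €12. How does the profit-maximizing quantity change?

Output falls from 9 to 0 (the firm shuts down)

AVC = 75 - 20x + 2x^2, minimized at x = 5 where min AVC = €25. MC = 75 - 40x + 6x^2.
At P = €201 ≥ min AVC, set P = MC on the rising branch: x = 9.
At P = €12 < min AVC = €25, price no longer covers variable cost at any output, so the firm shuts down: x = 0.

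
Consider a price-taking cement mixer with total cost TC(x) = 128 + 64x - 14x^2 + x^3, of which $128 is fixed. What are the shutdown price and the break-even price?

Shutdown price = $15; break-even price = $32

Shutdown price = min AVC. AVC = 64 - 14x + x^2, with vertex at x = 7 and minimum $15.
ATC = 128/x + 64 - 14x + x^2. Setting dATC/dx = −128/x^2 − 14 + 2x = 0 gives x = 8 (since 2·8^3 − 14·8^2 = 128).
min ATC = 128/8 + 64 − 14·8 + 8^2 = $32. That is the break-even price.
For $15 ≤ P < $32 the firm produces at a loss; below $15 it shuts down.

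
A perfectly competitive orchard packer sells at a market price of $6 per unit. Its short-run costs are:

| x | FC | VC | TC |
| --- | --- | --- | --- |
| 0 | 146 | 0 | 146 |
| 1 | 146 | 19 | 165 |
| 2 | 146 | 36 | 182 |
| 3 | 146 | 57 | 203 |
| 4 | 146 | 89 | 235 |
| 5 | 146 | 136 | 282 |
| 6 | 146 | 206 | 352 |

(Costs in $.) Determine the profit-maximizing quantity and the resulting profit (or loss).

x = 0 (shut down); profit = -$146

Profit at each row (π = 6x − TC): x=0: -146; x=1: -159; x=2: -170; x=3: -185; x=4: -211; x=5: -252; x=6: -316.
Profit is highest at x = 0. Equivalently, the lowest AVC in the table is 36/2 ≈ $18 at x = 2, and P = $6 falls below it — price never covers variable cost, so the firm shuts down and loses only its fixed cost.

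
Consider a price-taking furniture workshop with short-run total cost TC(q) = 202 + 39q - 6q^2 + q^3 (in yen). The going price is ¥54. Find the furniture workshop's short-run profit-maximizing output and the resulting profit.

AVC = 39 - 6q + q^2; min AVC = ¥30 at q = 3. Since P = ¥54 ≥ min AVC, the firm produces.
With MC = 39 - 12q + 3q^2, P = MC on the upward-sloping part at q* = 5.
TR = 54·5 = 270. TC = 202 + 170 = 372. Profit = 270 − 372 = -¥102.
That loss of ¥102 beats the ¥202 the firm would lose by shutting down; producing recovers ¥100 of fixed cost.

Profit = -¥102 at q = 5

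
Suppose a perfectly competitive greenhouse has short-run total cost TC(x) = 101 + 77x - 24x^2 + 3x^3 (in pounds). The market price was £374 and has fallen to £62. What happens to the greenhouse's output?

MC = 77 - 48x + 9x^2; the shutdown threshold is min AVC = £29 (at x = 4).
At P = £374 ≥ min AVC, set P = MC on the rising branch: x = 9.
At P = £62 ≥ min AVC, set P = MC: x = 5. The firm stays open but cuts output.

Output falls from 9 to 5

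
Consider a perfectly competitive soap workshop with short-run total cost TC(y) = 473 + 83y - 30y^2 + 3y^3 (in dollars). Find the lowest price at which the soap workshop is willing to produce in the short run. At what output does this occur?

$8 per unit, at y = 5

Short-run supply begins at min AVC. From VC = 83y - 30y^2 + 3y^3, AVC = 83 - 30y + 3y^2.
At the minimum of AVC, MC = AVC. MC = 83 - 60y + 9y^2; setting MC = AVC gives 6y^2 - 30y = 0, so y = 5. min AVC = 8.
For P < $8 the firm produces nothing.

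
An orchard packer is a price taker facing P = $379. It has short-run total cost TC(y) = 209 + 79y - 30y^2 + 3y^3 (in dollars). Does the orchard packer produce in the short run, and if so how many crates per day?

Variable cost is VC = 79y - 30y^2 + 3y^3, so AVC = VC/y = 79 - 30y + 3y^2 and MC = dTC/dy = 79 - 60y + 9y^2.
The AVC parabola has its vertex at y = 30/6 = 5, where AVC = 79 - 30·5 + 3·5^2 = $4.
Since P = $379 ≥ min AVC = $4, price covers variable cost and the firm should produce.
Solving P = MC: -300 - 60y + 9y^2 = 0 ⇒ y = -10/3 or 10. On the upward-sloping branch, y* = 10.
Check: AVC at y = 10 is $79 ≤ P, so revenue covers variable cost.
Profit = P·y − TC = 379·10 − 999 = $2791.

Produce at y = 10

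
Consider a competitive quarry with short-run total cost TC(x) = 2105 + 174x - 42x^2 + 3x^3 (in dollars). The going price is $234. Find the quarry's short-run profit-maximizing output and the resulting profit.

AVC = 174 - 42x + 3x^2; min AVC = $27 at x = 7. Since P = $234 ≥ min AVC, the firm produces.
With MC = 174 - 84x + 9x^2, P = MC on the upward-sloping part at x* = 10.
TR = 234·10 = 2340. TC = 2105 + 540 = 2645. Profit = 2340 − 2645 = -$305.
That loss of $305 beats the $2105 the firm would lose by shutting down; producing recovers $1800 of fixed cost.

Profit = -$305 at x = 10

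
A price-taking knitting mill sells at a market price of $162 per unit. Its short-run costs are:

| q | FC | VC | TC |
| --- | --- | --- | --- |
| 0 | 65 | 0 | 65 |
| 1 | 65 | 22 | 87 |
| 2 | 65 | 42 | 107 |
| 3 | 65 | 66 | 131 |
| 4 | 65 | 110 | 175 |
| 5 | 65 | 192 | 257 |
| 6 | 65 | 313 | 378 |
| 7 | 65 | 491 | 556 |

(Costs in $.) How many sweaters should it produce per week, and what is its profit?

q = 6; profit = $594

Profit at each row (π = 162q − TC): q=0: -65; q=1: 75; q=2: 217; q=3: 355; q=4: 473; q=5: 553; q=6: 594; q=7: 578.
Profit is maximized at q = 6. AVC there is 313/6 = $52.17 ≤ P, so producing beats shutting down (which would give -$65).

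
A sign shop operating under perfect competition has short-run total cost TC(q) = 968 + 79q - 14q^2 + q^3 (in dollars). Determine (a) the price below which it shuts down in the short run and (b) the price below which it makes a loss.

Shutdown price = $30; break-even price = $134

Shutdown price = min AVC. AVC = 79 - 14q + q^2, with vertex at q = 7 and minimum $30.
ATC = 968/q + 79 - 14q + q^2. Setting dATC/dq = −968/q^2 − 14 + 2q = 0 gives q = 11 (since 2·11^3 − 14·11^2 = 968).
min ATC = 968/11 + 79 − 14·11 + 11^2 = $134. That is the break-even price.
For $30 ≤ P < $134 the firm produces at a loss; below $30 it shuts down.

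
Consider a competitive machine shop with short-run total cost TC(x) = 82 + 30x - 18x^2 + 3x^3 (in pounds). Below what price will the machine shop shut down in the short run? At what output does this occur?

Short-run supply begins at min AVC. From VC = 30x - 18x^2 + 3x^3, AVC = 30 - 18x + 3x^2.
dAVC/dx = -18 + 6x = 0 gives x = 3. min AVC = 30 - 18·3 + 3·3^2 = 3.
So the shutdown price is £3.

£3 per unit, at x = 3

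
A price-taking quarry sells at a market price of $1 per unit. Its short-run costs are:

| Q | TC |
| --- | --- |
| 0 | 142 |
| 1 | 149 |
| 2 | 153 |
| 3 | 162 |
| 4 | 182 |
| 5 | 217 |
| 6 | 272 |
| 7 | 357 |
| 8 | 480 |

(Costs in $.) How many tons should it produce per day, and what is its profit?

Q = 0 (shut down); profit = -$142

Compute π = P·Q − TC at each output: Q=0: -142; Q=1: -148; Q=2: -151; Q=3: -159; Q=4: -178; Q=5: -212; Q=6: -266; Q=7: -350; Q=8: -472.
Profit is highest at Q = 0. Equivalently, the lowest AVC in the table is 11/2 ≈ $5.50 at Q = 2, and P = $1 falls below it — price never covers variable cost, so the firm shuts down and loses only its fixed cost.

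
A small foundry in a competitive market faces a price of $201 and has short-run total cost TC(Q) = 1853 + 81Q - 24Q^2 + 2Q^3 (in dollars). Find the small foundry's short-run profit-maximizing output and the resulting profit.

AVC = 81 - 24Q + 2Q^2 has its minimum $9 at Q = 6; price $201 clears that bar, so the firm operates.
MC = 81 - 48Q + 6Q^2. Setting P = MC and taking the root on the rising branch gives Q* = 10.
TR = 201·10 = 2010. TC = 1853 + 410 = 2263. Profit = 2010 − 2263 = -$253.
By producing, the firm covers all variable cost plus $1600 of fixed cost; shutting down would lose the full $1853.

Profit = -$253 at Q = 10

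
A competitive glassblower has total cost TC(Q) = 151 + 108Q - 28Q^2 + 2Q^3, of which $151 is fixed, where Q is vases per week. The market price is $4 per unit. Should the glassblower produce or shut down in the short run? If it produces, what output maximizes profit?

Shut down

Strip out fixed cost: VC = 108Q - 28Q^2 + 2Q^3. Then AVC = 108 - 28Q + 2Q^2 and MC = 108 - 56Q + 6Q^2.
The AVC parabola has its vertex at Q = 28/4 = 7, where AVC = 108 - 28·7 + 2·7^2 = $10.
With P < min AVC ($4 < $10), every unit sold adds to the loss.
Best response: produce nothing and absorb the $151 fixed cost.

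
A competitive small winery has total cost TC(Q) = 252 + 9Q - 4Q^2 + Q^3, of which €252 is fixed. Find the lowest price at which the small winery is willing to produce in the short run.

€5 per unit

The firm shuts down when price falls below the minimum of average variable cost. AVC = VC/Q = 9 - 4Q + Q^2.
At the minimum of AVC, MC = AVC. MC = 9 - 8Q + 3Q^2; setting MC = AVC gives 2Q^2 - 4Q = 0, so Q = 2. min AVC = 5.
So the shutdown price is €5.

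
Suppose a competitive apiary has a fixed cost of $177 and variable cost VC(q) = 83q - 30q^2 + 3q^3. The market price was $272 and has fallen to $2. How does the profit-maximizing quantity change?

Output falls from 9 to 0 (the firm shuts down)

AVC = 83 - 30q + 3q^2, minimized at q = 5 where min AVC = $8. MC = 83 - 60q + 9q^2.
With P = $272 above the shutdown price, P = MC gives q = 9.
At P = $2 < min AVC = $8, price no longer covers variable cost at any output, so the firm shuts down: q = 0.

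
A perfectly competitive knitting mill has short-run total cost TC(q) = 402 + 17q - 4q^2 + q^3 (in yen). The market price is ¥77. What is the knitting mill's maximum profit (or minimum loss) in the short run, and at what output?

AVC = 17 - 4q + q^2 has its minimum ¥13 at q = 2; price ¥77 clears that bar, so the firm operates.
MC = 17 - 8q + 3q^2. Setting P = MC and taking the root on the rising branch gives q* = 6.
TR = 77·6 = 462. TC = 402 + 174 = 576. Profit = 462 − 576 = -¥114.
That loss of ¥114 beats the ¥402 the firm would lose by shutting down; producing recovers ¥288 of fixed cost.

Profit = -¥114 at q = 6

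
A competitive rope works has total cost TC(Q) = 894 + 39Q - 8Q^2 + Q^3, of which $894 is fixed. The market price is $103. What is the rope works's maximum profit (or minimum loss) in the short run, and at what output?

Profit = -$382 at Q = 8

AVC = 39 - 8Q + Q^2 has its minimum $23 at Q = 4; price $103 clears that bar, so the firm operates.
With MC = 39 - 16Q + 3Q^2, P = MC on the upward-sloping part at Q* = 8.
TR = 103·8 = 824. TC = 894 + 312 = 1206. Profit = 824 − 1206 = -$382.
Shutting down would mean losing the fixed cost of $894, so operating at a loss of $382 is better by $512.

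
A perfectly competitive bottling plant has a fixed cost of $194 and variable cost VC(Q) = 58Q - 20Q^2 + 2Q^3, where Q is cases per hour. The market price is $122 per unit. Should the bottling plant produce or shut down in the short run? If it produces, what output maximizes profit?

Strip out fixed cost: VC = 58Q - 20Q^2 + 2Q^3. Then AVC = 58 - 20Q + 2Q^2 and MC = 58 - 40Q + 6Q^2.
AVC hits its minimum where MC = AVC, at Q = 5, giving min AVC = 58 - 20·5 + 2·5^2 = $8.
Since P = $122 ≥ min AVC = $8, price covers variable cost and the firm should produce.
Solving P = MC: -64 - 40Q + 6Q^2 = 0 ⇒ Q = -4/3 or 8. On the upward-sloping branch, Q* = 8.
Check: AVC at Q = 8 is $26 ≤ P, so revenue covers variable cost.
Profit = P·Q − TC = 122·8 − 402 = $574.

Produce at Q = 8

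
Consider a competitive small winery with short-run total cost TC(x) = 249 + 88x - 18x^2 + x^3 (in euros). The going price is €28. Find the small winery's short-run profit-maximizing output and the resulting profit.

Profit = -€49 at x = 10

AVC = 88 - 18x + x^2 has its minimum €7 at x = 9; price €28 clears that bar, so the firm operates.
With MC = 88 - 36x + 3x^2, P = MC on the upward-sloping part at x* = 10.
TR = 28·10 = 280. TC = 249 + 80 = 329. Profit = 280 − 329 = -€49.
Shutting down would mean losing the fixed cost of €249, so operating at a loss of €49 is better by €200.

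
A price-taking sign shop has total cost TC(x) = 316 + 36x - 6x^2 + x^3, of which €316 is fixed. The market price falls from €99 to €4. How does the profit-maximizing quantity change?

AVC = 36 - 6x + x^2, minimized at x = 3 where min AVC = €27. MC = 36 - 12x + 3x^2.
With P = €99 above the shutdown price, P = MC gives x = 7.
At P = €4 < min AVC = €27, price no longer covers variable cost at any output, so the firm shuts down: x = 0.

Output falls from 7 to 0 (the firm shuts down)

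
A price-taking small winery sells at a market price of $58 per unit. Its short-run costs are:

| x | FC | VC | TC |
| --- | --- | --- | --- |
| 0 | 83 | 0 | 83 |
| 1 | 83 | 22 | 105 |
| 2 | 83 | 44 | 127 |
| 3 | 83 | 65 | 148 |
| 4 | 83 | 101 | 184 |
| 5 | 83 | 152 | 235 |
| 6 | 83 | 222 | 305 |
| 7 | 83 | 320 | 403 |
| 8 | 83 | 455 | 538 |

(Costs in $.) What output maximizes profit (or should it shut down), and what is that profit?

Profit at each row (π = 58x − TC): x=0: -83; x=1: -47; x=2: -11; x=3: 26; x=4: 48; x=5: 55; x=6: 43; x=7: 3; x=8: -74.
Profit is maximized at x = 5. AVC there is 152/5 = $30.40 ≤ P, so producing beats shutting down (which would give -$83).

x = 5; profit = $55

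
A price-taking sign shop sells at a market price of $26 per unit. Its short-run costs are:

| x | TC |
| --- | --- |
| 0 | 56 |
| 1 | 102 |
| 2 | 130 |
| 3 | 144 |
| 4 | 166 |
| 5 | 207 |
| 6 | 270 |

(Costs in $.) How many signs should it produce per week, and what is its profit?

Compute π = P·x − TC at each output: x=0: -56; x=1: -76; x=2: -78; x=3: -66; x=4: -62; x=5: -77; x=6: -114.
Profit is highest at x = 0. Equivalently, the lowest AVC in the table is 110/4 ≈ $27.50 at x = 4, and P = $26 falls below it — price never covers variable cost, so the firm shuts down and loses only its fixed cost.

x = 0 (shut down); profit = -$56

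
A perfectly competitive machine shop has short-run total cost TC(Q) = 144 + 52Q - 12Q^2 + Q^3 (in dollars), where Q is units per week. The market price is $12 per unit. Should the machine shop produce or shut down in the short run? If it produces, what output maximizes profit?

From TC, MC = TC'(Q) = 52 - 24Q + 3Q^2 and AVC = VC/Q = 52 - 12Q + Q^2.
AVC is minimized where dAVC/dQ = -12 + 2Q = 0, at Q = 6; min AVC = 52 - 12·6 + 6^2 = $16.
Since P = $12 < min AVC = $16, price fails to cover variable cost at any output.
The firm minimizes its loss by shutting down and losing only its fixed cost of $144.

Shut down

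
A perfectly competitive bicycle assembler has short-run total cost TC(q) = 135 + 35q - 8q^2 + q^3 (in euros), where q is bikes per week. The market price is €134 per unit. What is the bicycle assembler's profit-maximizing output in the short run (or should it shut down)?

Produce at q = 9

Strip out fixed cost: VC = 35q - 8q^2 + q^3. Then AVC = 35 - 8q + q^2 and MC = 35 - 16q + 3q^2.
AVC is minimized where dAVC/dq = -8 + 2q = 0, at q = 4; min AVC = 35 - 8·4 + 4^2 = €19.
Because €134 ≥ €19, revenue can cover variable cost; the firm operates.
P = MC gives -99 - 16q + 3q^2 = 0, with roots -11/3 and 9. Take the larger (rising MC): q* = 9.
Check: AVC at q = 9 is €44 ≤ P, so revenue covers variable cost.
Profit = P·q − TC = 134·9 − 531 = €675.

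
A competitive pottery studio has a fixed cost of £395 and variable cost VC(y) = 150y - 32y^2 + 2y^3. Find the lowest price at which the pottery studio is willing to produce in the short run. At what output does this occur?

The firm shuts down when price falls below the minimum of average variable cost. AVC = VC/y = 150 - 32y + 2y^2.
dAVC/dy = -32 + 4y = 0 gives y = 8. min AVC = 150 - 32·8 + 2·8^2 = 22.
The firm shuts down for any P below £22.

£22 per unit, at y = 8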